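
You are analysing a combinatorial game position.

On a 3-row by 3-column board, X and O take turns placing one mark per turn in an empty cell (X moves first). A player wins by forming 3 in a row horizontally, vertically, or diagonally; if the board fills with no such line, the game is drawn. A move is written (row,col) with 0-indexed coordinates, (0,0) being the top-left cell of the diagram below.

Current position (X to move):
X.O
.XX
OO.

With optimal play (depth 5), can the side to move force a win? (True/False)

p1 X@[X.O/.XX/OO.]: (0,1)[XXO/.XX/OO.]-1 (1,0)[X.O/XXX/OO.]+1* (2,2)[X.O/.XX/OOX]+1
p2 O@[X.O/XXX/OO.] terminal -1; root [X.O/.XX/OO.] d5

X winning at [X.O/.XX/OO.]: True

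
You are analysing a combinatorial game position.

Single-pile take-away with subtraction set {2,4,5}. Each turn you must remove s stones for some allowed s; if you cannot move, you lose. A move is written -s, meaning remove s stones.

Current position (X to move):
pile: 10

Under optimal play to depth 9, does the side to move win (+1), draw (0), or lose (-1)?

[10] X move#1: -2:+1/8*, -4:-1/6, -5:-1/5
[8] O move#2: -2:-1/6*, -4:-1/4, -5:-1/3
[6] X move#3: -2:-1/4, -4:-1/2, -5:+1/1*
[1] end (terminal -1, O#4); searched 10 to 9

value(10, X) = +1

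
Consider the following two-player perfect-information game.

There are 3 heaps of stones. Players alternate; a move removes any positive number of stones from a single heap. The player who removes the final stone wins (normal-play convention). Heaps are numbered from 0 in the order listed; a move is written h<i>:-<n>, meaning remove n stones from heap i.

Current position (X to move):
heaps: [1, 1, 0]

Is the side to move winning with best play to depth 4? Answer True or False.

X winning at [(1,1,0)]: False

p1 X@[(1,1,0)]: h0:-1[(0,1,0)]-1* h1:-1[(1,0,0)]-1
p2 O@[(0,1,0)]: h1:-1[(0,0,0)]+1*
p3 X@[(0,0,0)] terminal -1; root [(1,1,0)] d4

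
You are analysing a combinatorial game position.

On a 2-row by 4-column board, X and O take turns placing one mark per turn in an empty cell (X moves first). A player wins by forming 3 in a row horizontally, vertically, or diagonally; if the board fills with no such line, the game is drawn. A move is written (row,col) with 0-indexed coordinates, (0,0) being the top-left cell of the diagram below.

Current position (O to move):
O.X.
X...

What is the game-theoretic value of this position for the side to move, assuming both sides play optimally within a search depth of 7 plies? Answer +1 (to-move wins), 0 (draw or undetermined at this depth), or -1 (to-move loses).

[O.X./X...] O move#1: (0,1):+0/OOX./X...*, (0,3):+0/O.XO/X..., (1,1):+0/O.X./XO.., (1,2):+0/O.X./X.O., (1,3):+0/O.X./X..O
[OOX./X...] X move#2: (0,3):+0/OOXX/X...*, (1,1):+0/OOX./XX.., (1,2):+0/OOX./X.X., (1,3):+0/OOX./X..X
[OOXX/X...] O move#3: (1,1):+0/OOXX/XO..*, (1,2):+0/OOXX/X.O., (1,3):+0/OOXX/X..O
[OOXX/XO..] X move#4: (1,2):+0/OOXX/XOX.*, (1,3):+0/OOXX/XO.X
[OOXX/XOX.] O move#5: (1,3):+0/OOXX/XOXO*
[OOXX/XOXO] end (terminal +0, X#6); searched O.X./X... to 7

value(O.X./X..., O) = 0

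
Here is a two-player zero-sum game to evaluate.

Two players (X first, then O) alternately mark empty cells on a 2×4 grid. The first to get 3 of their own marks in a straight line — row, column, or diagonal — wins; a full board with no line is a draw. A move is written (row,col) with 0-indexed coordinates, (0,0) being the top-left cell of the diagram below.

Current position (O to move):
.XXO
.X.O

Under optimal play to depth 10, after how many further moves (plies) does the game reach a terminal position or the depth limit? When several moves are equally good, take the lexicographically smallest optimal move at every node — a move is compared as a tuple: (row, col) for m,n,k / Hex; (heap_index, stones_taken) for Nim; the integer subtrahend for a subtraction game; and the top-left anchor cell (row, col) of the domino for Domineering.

ply 1, O at .XXO/.X.O | (0,0)=+0→OXXO/.X.O*; (1,0)=-1→.XXO/OX.O; (1,2)=-1→.XXO/.XOO
ply 2, X at OXXO/.X.O | (1,0)=+0→OXXO/XX.O*; (1,2)=+0→OXXO/.XXO
ply 3, O at OXXO/XX.O | (1,2)=+0→OXXO/XXOO*
ply 4: OXXO/XXOO is terminal +0 (X); from .XXO/.X.O depth 10

PV length from [.XXO/.X.O]: 3 plies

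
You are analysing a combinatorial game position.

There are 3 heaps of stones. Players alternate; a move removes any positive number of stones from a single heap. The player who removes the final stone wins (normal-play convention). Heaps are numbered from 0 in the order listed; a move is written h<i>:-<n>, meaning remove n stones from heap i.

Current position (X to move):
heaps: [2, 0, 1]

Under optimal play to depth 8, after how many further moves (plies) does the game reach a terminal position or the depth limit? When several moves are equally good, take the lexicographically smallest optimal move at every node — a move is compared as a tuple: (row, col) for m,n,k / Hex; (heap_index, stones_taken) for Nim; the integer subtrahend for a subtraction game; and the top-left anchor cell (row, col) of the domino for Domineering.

[(2,0,1)] X move#1: h0:-1:+1/(1,0,1)*, h0:-2:-1/(0,0,1), h2:-1:-1/(2,0,0)
[(1,0,1)] O move#2: h0:-1:-1/(0,0,1)*, h2:-1:-1/(1,0,0)
[(0,0,1)] X move#3: h2:-1:+1/(0,0,0)*
[(0,0,0)] end (terminal -1, O#4); searched (2,0,1) to 8

PV length from [(2,0,1)]: 3 plies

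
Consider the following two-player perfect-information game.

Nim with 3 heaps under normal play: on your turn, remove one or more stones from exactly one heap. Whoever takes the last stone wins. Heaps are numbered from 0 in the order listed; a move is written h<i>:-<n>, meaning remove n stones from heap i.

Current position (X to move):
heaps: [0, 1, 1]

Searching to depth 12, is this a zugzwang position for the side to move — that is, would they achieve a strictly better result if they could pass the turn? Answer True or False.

ply 1, X at (0,1,1) | h1:-1=-1→(0,0,1)*; h2:-1=-1→(0,1,0)
ply 2, O at (0,0,1) | h2:-1=+1→(0,0,0)*
ply 3: (0,0,0) is terminal -1 (X); from (0,1,1) depth 12
if X skipped the turn, O would face:
~ ply 1, O at (0,1,1) | h1:-1=-1→(0,0,1)*; h2:-1=-1→(0,1,0)
~ ply 2, X at (0,0,1) | h2:-1=+1→(0,0,0)*
~ ply 3: (0,0,0) is terminal -1 (O); from (0,1,1) depth 12
compare (X): move=-1 vs pass=+1

zugzwang((0,1,1), X) = True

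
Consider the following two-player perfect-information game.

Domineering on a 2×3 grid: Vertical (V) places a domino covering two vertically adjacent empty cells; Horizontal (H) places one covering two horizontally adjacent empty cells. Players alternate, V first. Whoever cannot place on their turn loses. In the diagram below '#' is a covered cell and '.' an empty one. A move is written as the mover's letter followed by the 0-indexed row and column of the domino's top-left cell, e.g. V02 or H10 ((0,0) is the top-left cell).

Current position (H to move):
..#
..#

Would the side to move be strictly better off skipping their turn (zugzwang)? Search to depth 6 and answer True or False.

zugzwang(..#/..#, H) = False

[..#/..#] H move#1: H00:+1/###/..#*, H10:+1/..#/###
[###/..#] end (terminal -1, V#2); searched ..#/..# to 6
pass branch (V moves first from the same position):
  | [..#/..#] V move#1: V00:+1/#.#/#.#*, V01:+1/.##/.##
  | [#.#/#.#] end (terminal -1, H#2); searched ..#/..# to 6
H moving scores +1; H passing scores -1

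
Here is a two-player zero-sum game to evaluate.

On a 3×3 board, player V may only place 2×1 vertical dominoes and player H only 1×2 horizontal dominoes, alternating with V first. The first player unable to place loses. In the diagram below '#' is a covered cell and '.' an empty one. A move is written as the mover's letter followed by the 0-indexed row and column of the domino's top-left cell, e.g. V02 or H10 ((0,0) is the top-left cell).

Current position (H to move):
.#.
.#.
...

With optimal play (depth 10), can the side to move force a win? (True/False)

H winning at [.#./.#./...]: False

p1 H@[.#./.#./...]: H20[.#./.#./##.]-1* H21[.#./.#./.##]-1
p2 V@[.#./.#./##.]: V00[##./##./##.]+1* V02[.##/.##/##.]+1 V12[.#./.##/###]+1
p3 H@[##./##./##.] terminal -1; root [.#./.#./...] d10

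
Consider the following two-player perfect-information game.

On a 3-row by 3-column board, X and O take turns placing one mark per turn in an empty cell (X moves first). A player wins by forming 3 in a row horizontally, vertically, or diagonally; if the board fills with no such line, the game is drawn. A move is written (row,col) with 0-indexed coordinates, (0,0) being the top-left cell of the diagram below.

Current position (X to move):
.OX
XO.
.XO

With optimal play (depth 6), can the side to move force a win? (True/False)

X winning at [.OX/XO./.XO]: False

[.OX/XO./.XO] X move#1: (0,0):+0/XOX/XO./.XO*, (1,2):-1/.OX/XOX/.XO, (2,0):-1/.OX/XO./XXO
[XOX/XO./.XO] O move#2: (1,2):-1/XOX/XOO/.XO, (2,0):+0/XOX/XO./OXO*
[XOX/XO./OXO] X move#3: (1,2):+0/XOX/XOX/OXO*
[XOX/XOX/OXO] end (terminal +0, O#4); searched .OX/XO./.XO to 6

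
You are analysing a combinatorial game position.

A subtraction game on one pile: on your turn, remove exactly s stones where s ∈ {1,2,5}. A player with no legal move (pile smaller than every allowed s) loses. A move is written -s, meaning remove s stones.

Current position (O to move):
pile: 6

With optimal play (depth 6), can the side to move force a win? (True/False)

O winning at [6]: False

[6] O move#1: -1:-1/5*, -2:-1/4, -5:-1/1
[5] X move#2: -1:-1/4, -2:+1/3*, -5:+1/0
[3] O move#3: -1:-1/2*, -2:-1/1
[2] X move#4: -1:-1/1, -2:+1/0*
[0] end (terminal -1, O#5); searched 6 to 6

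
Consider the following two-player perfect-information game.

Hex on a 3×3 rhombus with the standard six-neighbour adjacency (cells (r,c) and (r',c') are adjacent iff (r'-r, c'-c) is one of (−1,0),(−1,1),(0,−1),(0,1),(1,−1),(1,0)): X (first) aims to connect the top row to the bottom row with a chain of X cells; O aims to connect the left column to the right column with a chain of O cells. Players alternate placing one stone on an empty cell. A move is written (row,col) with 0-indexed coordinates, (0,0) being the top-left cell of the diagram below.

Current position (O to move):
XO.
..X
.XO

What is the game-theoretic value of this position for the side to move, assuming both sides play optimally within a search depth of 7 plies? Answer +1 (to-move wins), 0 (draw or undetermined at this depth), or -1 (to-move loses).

value(XO./..X/.XO, O) = -1

[XO./..X/.XO] O move#1: (0,2):-1/XOO/..X/.XO*, (1,0):-1/XO./O.X/.XO, (1,1):-1/XO./.OX/.XO, (2,0):-1/XO./..X/OXO
[XOO/..X/.XO] X move#2: (1,0):+1/XOO/X.X/.XO*, (1,1):-1/XOO/.XX/.XO, (2,0):-1/XOO/..X/XXO
[XOO/X.X/.XO] O move#3: (1,1):-1/XOO/XOX/.XO*, (2,0):-1/XOO/X.X/OXO
[XOO/XOX/.XO] X move#4: (2,0):+1/XOO/XOX/XXO*
[XOO/XOX/XXO] end (terminal -1, O#5); searched XO./..X/.XO to 7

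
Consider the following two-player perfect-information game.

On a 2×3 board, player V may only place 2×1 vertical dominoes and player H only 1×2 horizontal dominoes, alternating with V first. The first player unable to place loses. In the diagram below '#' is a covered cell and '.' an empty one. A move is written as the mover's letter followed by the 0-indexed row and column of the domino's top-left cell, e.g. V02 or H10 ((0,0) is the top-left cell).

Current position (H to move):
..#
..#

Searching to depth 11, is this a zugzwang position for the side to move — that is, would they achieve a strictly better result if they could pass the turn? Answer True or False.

zugzwang(..#/..#, H) = False

ply 1, H at ..#/..# | H00=+1→###/..#*; H10=+1→..#/###
ply 2: ###/..# is terminal -1 (V); from ..#/..# depth 11
if H skipped the turn, V would face:
~ ply 1, V at ..#/..# | V00=+1→#.#/#.#*; V01=+1→.##/.##
~ ply 2: #.#/#.# is terminal -1 (H); from ..#/..# depth 11
compare (H): move=+1 vs pass=-1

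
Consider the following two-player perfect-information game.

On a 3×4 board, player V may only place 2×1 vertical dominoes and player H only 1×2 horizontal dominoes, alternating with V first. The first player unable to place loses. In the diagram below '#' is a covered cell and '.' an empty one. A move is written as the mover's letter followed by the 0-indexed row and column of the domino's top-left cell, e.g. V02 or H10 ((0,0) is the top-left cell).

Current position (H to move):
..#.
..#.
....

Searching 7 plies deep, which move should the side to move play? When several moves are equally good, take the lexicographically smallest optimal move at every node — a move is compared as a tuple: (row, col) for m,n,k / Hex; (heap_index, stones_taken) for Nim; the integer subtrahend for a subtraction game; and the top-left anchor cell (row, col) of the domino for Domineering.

p1 H@[..#./..#./....]: H00[###./..#./....]-1 H10[..#./###./....]+1* H20[..#./..#./##..]-1 H21[..#./..#./.##.]-1 H22[..#./..#./..##]-1
p2 V@[..#./###./....]: V03[..##/####/....]-1* V13[..#./####/...#]-1
p3 H@[..##/####/....]: H00[####/####/....]+1* H20[..##/####/##..]+1 H21[..##/####/.##.]+1 H22[..##/####/..##]+1
p4 V@[####/####/....] terminal -1; root [..#./..#./....] d7

H's best at [..#./..#./....]: H10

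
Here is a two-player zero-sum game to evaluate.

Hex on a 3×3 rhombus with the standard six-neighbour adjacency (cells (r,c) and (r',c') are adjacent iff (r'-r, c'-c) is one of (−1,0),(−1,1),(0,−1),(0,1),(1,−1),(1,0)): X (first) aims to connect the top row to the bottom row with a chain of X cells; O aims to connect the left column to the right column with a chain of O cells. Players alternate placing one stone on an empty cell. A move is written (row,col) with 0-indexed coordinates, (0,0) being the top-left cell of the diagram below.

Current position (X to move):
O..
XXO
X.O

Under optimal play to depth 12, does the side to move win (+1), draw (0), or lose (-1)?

value(O../XXO/X.O, X) = +1

ply 1, X at O../XXO/X.O | (0,1)=+1→OX./XXO/X.O*; (0,2)=+1→O.X/XXO/X.O; (2,1)=+1→O../XXO/XXO
ply 2: OX./XXO/X.O is terminal -1 (O); from O../XXO/X.O depth 12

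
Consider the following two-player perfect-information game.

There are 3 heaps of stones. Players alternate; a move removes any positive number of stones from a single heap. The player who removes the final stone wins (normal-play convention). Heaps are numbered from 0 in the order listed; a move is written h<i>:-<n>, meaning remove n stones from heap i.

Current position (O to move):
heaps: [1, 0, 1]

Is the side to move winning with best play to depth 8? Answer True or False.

ply 1, O at (1,0,1) | h0:-1=-1→(0,0,1)*; h2:-1=-1→(1,0,0)
ply 2, X at (0,0,1) | h2:-1=+1→(0,0,0)*
ply 3: (0,0,0) is terminal -1 (O); from (1,0,1) depth 8

O winning at [(1,0,1)]: False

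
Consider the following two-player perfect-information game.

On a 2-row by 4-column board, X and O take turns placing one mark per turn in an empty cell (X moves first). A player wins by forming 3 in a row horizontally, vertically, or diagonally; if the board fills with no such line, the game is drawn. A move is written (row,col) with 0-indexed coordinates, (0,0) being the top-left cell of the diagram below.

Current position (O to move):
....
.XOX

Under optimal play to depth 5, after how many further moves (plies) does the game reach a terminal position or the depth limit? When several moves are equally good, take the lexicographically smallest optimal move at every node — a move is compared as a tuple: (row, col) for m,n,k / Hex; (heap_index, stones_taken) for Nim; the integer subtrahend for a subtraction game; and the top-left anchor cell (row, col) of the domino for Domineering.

PV length from [..../.XOX]: 5 plies

ply 1, O at ..../.XOX | (0,0)=+0→O.../.XOX*; (0,1)=+0→.O../.XOX; (0,2)=+0→..O./.XOX; (0,3)=+0→...O/.XOX; (1,0)=+0→..../OXOX
ply 2, X at O.../.XOX | (0,1)=+0→OX../.XOX*; (0,2)=+0→O.X./.XOX; (0,3)=+0→O..X/.XOX; (1,0)=+0→O.../XXOX
ply 3, O at OX../.XOX | (0,2)=+0→OXO./.XOX*; (0,3)=+0→OX.O/.XOX; (1,0)=+0→OX../OXOX
ply 4, X at OXO./.XOX | (0,3)=+0→OXOX/.XOX*; (1,0)=+0→OXO./XXOX
ply 5, O at OXOX/.XOX | (1,0)=+0→OXOX/OXOX*
ply 6: OXOX/OXOX is terminal +0 (X); from ..../.XOX depth 5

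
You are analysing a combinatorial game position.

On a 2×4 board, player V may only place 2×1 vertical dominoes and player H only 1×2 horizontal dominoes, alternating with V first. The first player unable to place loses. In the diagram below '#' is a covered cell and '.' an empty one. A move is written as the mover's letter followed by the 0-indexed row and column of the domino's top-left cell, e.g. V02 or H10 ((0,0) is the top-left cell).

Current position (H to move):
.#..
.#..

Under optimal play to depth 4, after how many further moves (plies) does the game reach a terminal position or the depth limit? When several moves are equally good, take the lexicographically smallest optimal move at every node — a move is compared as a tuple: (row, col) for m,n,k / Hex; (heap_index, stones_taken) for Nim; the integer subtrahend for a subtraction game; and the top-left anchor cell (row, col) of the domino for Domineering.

PV length from [.#../.#..]: 3 plies

p1 H@[.#../.#..]: H02[.###/.#..]+1* H12[.#../.###]+1
p2 V@[.###/.#..]: V00[####/##..]-1*
p3 H@[####/##..]: H12[####/####]+1*
p4 V@[####/####] terminal -1; root [.#../.#..] d4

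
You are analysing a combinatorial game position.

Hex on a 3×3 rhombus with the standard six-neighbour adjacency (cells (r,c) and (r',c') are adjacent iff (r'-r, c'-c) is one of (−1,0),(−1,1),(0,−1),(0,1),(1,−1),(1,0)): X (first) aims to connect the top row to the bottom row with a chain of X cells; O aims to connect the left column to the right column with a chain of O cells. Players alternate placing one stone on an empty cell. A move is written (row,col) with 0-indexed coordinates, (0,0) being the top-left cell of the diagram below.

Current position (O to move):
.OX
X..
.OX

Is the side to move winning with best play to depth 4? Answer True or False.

O winning at [.OX/X../.OX]: False

ply 1, O at .OX/X../.OX | (0,0)=-1→OOX/X../.OX*; (1,1)=-1→.OX/XO./.OX; (1,2)=-1→.OX/X.O/.OX; (2,0)=-1→.OX/X../OOX
ply 2, X at OOX/X../.OX | (1,1)=+1→OOX/XX./.OX*; (1,2)=+1→OOX/X.X/.OX; (2,0)=+1→OOX/X../XOX
ply 3, O at OOX/XX./.OX | (1,2)=-1→OOX/XXO/.OX*; (2,0)=-1→OOX/XX./OOX
ply 4, X at OOX/XXO/.OX | (2,0)=+1→OOX/XXO/XOX*
ply 5: OOX/XXO/XOX is terminal -1 (O); from .OX/X../.OX depth 4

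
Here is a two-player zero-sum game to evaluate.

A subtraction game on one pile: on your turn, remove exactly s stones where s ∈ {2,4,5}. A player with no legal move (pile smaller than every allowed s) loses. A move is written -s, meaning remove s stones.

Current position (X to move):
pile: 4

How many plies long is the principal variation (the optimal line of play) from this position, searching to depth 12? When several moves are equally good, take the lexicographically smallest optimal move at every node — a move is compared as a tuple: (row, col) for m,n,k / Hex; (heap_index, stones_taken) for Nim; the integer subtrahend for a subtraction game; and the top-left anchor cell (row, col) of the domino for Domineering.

PV length from [4]: 1 ply

[4] X move#1: -2:-1/2, -4:+1/0*
[0] end (terminal -1, O#2); searched 4 to 12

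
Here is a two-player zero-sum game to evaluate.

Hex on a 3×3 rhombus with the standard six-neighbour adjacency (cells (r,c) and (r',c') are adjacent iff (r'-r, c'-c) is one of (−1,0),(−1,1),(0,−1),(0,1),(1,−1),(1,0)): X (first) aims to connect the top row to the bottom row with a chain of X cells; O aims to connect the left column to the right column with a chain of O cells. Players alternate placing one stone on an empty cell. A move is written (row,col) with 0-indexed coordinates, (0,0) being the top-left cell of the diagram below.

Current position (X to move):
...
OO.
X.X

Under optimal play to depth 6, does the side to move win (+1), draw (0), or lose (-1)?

[.../OO./X.X] X move#1: (0,0):-1/X../OO./X.X*, (0,1):-1/.X./OO./X.X, (0,2):-1/..X/OO./X.X, (1,2):-1/.../OOX/X.X, (2,1):-1/.../OO./XXX
[X../OO./X.X] O move#2: (0,1):+1/XO./OO./X.X*, (0,2):+1/X.O/OO./X.X, (1,2):+1/X../OOO/X.X, (2,1):+1/X../OO./XOX
[XO./OO./X.X] X move#3: (0,2):-1/XOX/OO./X.X*, (1,2):-1/XO./OOX/X.X, (2,1):-1/XO./OO./XXX
[XOX/OO./X.X] O move#4: (1,2):+1/XOX/OOO/X.X*, (2,1):-1/XOX/OO./XOX
[XOX/OOO/X.X] end (terminal -1, X#5); searched .../OO./X.X to 6

value(.../OO./X.X, X) = -1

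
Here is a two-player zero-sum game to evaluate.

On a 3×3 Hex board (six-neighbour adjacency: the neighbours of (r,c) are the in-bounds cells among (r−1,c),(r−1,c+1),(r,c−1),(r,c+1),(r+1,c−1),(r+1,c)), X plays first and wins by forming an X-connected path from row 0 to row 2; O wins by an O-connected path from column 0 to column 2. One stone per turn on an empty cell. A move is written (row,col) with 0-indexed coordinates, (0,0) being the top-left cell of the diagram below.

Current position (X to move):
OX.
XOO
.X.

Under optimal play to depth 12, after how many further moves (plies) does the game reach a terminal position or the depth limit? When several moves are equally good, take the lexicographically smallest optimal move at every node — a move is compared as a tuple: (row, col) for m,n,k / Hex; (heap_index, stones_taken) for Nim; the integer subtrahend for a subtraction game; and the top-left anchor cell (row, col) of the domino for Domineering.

ply 1, X at OX./XOO/.X. | (0,2)=-1→OXX/XOO/.X.; (2,0)=+1→OX./XOO/XX.*; (2,2)=-1→OX./XOO/.XX
ply 2: OX./XOO/XX. is terminal -1 (O); from OX./XOO/.X. depth 12

PV length from [OX./XOO/.X.]: 1 ply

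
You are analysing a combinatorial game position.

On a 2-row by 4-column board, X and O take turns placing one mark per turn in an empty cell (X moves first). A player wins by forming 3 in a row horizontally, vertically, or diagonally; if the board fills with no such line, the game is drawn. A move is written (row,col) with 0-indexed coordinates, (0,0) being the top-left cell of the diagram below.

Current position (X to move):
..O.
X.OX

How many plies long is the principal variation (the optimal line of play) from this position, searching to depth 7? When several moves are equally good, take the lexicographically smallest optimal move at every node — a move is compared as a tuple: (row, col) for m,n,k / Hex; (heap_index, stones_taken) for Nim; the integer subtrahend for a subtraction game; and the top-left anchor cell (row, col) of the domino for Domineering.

PV length from [..O./X.OX]: 4 plies

p1 X@[..O./X.OX]: (0,0)[X.O./X.OX]+0* (0,1)[.XO./X.OX]+0 (0,3)[..OX/X.OX]+0 (1,1)[..O./XXOX]-1
p2 O@[X.O./X.OX]: (0,1)[XOO./X.OX]+0* (0,3)[X.OO/X.OX]+0 (1,1)[X.O./XOOX]+0
p3 X@[XOO./X.OX]: (0,3)[XOOX/X.OX]+0* (1,1)[XOO./XXOX]-1
p4 O@[XOOX/X.OX]: (1,1)[XOOX/XOOX]+0*
p5 X@[XOOX/XOOX] terminal +0; root [..O./X.OX] d7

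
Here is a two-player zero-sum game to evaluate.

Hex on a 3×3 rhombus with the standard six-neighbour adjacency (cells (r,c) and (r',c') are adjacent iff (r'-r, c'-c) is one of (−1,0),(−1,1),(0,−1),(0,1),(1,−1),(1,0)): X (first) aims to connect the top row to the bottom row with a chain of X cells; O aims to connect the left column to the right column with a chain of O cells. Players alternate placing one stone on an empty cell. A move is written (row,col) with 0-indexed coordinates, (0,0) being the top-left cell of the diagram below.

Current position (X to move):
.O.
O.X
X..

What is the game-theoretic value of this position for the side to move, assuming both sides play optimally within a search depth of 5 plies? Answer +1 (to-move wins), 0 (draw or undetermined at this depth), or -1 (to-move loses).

value(.O./O.X/X.., X) = +1

[.O./O.X/X..] X move#1: (0,0):-1/XO./O.X/X.., (0,2):+1/.OX/O.X/X..*, (1,1):-1/.O./OXX/X.., (2,1):-1/.O./O.X/XX., (2,2):-1/.O./O.X/X.X
[.OX/O.X/X..] O move#2: (0,0):-1/OOX/O.X/X..*, (1,1):-1/.OX/OOX/X.., (2,1):-1/.OX/O.X/XO., (2,2):-1/.OX/O.X/X.O
[OOX/O.X/X..] X move#3: (1,1):+1/OOX/OXX/X..*, (2,1):+1/OOX/O.X/XX., (2,2):+1/OOX/O.X/X.X
[OOX/OXX/X..] end (terminal -1, O#4); searched .O./O.X/X.. to 5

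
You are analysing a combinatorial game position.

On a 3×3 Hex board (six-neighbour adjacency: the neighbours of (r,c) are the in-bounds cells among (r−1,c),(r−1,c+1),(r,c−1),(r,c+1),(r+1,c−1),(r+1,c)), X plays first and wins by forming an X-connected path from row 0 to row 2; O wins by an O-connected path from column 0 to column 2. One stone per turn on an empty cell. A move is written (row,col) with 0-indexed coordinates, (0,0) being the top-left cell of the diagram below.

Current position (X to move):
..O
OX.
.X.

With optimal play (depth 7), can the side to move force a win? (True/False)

[..O/OX./.X.] X move#1: (0,0):-1/X.O/OX./.X., (0,1):+1/.XO/OX./.X.*, (1,2):-1/..O/OXX/.X., (2,0):-1/..O/OX./XX., (2,2):-1/..O/OX./.XX
[.XO/OX./.X.] end (terminal -1, O#2); searched ..O/OX./.X. to 7

X winning at [..O/OX./.X.]: True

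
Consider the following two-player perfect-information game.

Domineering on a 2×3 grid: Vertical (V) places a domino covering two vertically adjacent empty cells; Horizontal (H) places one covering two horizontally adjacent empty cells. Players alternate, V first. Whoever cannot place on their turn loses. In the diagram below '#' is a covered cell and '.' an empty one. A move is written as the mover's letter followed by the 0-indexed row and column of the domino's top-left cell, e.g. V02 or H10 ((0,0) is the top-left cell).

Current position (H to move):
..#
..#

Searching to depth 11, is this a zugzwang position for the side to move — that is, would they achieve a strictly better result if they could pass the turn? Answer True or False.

ply 1, H at ..#/..# | H00=+1→###/..#*; H10=+1→..#/###
ply 2: ###/..# is terminal -1 (V); from ..#/..# depth 11
if H skipped the turn, V would face:
~ ply 1, V at ..#/..# | V00=+1→#.#/#.#*; V01=+1→.##/.##
~ ply 2: #.#/#.# is terminal -1 (H); from ..#/..# depth 11
compare (H): move=+1 vs pass=-1

zugzwang(..#/..#, H) = False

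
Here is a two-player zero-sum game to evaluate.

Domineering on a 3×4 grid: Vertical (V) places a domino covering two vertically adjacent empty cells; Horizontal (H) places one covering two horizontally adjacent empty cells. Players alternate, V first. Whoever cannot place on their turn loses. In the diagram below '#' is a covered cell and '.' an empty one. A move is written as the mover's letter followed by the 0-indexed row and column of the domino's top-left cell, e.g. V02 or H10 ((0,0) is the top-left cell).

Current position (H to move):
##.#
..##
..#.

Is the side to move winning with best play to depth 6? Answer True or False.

p1 H@[##.#/..##/..#.]: H10[##.#/####/..#.]+1* H20[##.#/..##/###.]+1
p2 V@[##.#/####/..#.] terminal -1; root [##.#/..##/..#.] d6

H winning at [##.#/..##/..#.]: True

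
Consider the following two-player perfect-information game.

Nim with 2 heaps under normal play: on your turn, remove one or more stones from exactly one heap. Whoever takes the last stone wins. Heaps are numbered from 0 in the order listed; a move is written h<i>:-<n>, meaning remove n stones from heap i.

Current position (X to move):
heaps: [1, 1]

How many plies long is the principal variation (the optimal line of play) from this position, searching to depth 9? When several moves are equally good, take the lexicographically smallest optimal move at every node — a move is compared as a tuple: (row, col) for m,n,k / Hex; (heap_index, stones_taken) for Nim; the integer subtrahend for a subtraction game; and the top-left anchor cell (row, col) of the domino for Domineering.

PV length from [(1,1)]: 2 plies

[(1,1)] X move#1: h0:-1:-1/(0,1)*, h1:-1:-1/(1,0)
[(0,1)] O move#2: h1:-1:+1/(0,0)*
[(0,0)] end (terminal -1, X#3); searched (1,1) to 9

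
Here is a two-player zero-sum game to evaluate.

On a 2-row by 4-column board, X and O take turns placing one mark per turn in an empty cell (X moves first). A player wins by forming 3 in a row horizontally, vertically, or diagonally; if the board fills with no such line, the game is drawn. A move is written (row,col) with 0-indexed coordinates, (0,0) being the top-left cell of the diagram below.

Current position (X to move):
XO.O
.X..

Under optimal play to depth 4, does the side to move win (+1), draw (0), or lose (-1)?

p1 X@[XO.O/.X..]: (0,2)[XOXO/.X..]+0* (1,0)[XO.O/XX..]-1 (1,2)[XO.O/.XX.]-1 (1,3)[XO.O/.X.X]-1
p2 O@[XOXO/.X..]: (1,0)[XOXO/OX..]+0* (1,2)[XOXO/.XO.]+0 (1,3)[XOXO/.X.O]+0
p3 X@[XOXO/OX..]: (1,2)[XOXO/OXX.]+0* (1,3)[XOXO/OX.X]+0
p4 O@[XOXO/OXX.]: (1,3)[XOXO/OXXO]+0*
p5 X@[XOXO/OXXO] terminal +0; root [XO.O/.X..] d4

value(XO.O/.X.., X) = 0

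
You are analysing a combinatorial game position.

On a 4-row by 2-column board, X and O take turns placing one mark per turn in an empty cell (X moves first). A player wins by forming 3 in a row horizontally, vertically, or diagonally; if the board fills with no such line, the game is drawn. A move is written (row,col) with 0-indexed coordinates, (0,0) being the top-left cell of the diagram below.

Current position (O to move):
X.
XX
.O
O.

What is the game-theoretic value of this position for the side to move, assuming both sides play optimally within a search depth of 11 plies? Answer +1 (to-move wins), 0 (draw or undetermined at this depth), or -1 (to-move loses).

value(X./XX/.O/O., O) = 0

ply 1, O at X./XX/.O/O. | (0,1)=-1→XO/XX/.O/O.; (2,0)=+0→X./XX/OO/O.*; (3,1)=-1→X./XX/.O/OO
ply 2, X at X./XX/OO/O. | (0,1)=+0→XX/XX/OO/O.*; (3,1)=+0→X./XX/OO/OX
ply 3, O at XX/XX/OO/O. | (3,1)=+0→XX/XX/OO/OO*
ply 4: XX/XX/OO/OO is terminal +0 (X); from X./XX/.O/O. depth 11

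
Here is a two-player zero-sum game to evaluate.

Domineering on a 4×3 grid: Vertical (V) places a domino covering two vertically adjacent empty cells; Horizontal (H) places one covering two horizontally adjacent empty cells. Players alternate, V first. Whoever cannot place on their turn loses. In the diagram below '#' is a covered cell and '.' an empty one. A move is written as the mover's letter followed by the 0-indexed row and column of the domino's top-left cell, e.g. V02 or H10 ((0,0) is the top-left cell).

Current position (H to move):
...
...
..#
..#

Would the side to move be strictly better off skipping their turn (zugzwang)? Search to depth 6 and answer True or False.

zugzwang(.../.../..#/..#, H) = False

ply 1, H at .../.../..#/..# | H00=-1→##./.../..#/..#*; H01=-1→.##/.../..#/..#; H10=-1→.../##./..#/..#; H11=-1→.../.##/..#/..#; H20=-1→.../.../###/..#; H30=-1→.../.../..#/###
ply 2, V at ##./.../..#/..# | V02=-1→###/..#/..#/..#; V10=+1→##./#../#.#/..#*; V11=+1→##./.#./.##/..#; V20=+1→##./.../#.#/#.#; V21=+1→##./.../.##/.##
ply 3, H at ##./#../#.#/..# | H11=-1→##./###/#.#/..#*; H30=-1→##./#../#.#/###
ply 4, V at ##./###/#.#/..# | V21=+1→##./###/###/.##*
ply 5: ##./###/###/.## is terminal -1 (H); from .../.../..#/..# depth 6
pass branch (V moves first from the same position):
  | ply 1, V at .../.../..#/..# | V00=+1→#../#../..#/..#*; V01=+1→.#./.#./..#/..#; V02=+1→..#/..#/..#/..#; V10=-1→.../#../#.#/..#; V11=+1→.../.#./.##/..#; V20=+1→.../.../#.#/#.#; V21=+1→.../.../.##/.##
  | ply 2, H at #../#../..#/..# | H01=-1→###/#../..#/..#*; H11=-1→#../###/..#/..#; H20=-1→#../#../###/..#; H30=-1→#../#../..#/###
  | ply 3, V at ###/#../..#/..# | V11=-1→###/##./.##/..#; V20=+1→###/#../#.#/#.#*; V21=+1→###/#../.##/.##
  | ply 4, H at ###/#../#.#/#.# | H11=-1→###/###/#.#/#.#*
  | ply 5, V at ###/###/#.#/#.# | V21=+1→###/###/###/###*
  | ply 6: ###/###/###/### is terminal -1 (H); from .../.../..#/..# depth 6
H moving scores -1; H passing scores -1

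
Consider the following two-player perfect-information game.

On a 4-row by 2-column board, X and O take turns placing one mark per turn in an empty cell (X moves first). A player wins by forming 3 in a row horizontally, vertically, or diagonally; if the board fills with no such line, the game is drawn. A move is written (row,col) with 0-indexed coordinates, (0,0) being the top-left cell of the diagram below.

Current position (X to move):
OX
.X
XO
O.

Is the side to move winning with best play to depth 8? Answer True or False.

X winning at [OX/.X/XO/O.]: False

[OX/.X/XO/O.] X move#1: (1,0):+0/OX/XX/XO/O.*, (3,1):+0/OX/.X/XO/OX
[OX/XX/XO/O.] O move#2: (3,1):+0/OX/XX/XO/OO*
[OX/XX/XO/OO] end (terminal +0, X#3); searched OX/.X/XO/O. to 8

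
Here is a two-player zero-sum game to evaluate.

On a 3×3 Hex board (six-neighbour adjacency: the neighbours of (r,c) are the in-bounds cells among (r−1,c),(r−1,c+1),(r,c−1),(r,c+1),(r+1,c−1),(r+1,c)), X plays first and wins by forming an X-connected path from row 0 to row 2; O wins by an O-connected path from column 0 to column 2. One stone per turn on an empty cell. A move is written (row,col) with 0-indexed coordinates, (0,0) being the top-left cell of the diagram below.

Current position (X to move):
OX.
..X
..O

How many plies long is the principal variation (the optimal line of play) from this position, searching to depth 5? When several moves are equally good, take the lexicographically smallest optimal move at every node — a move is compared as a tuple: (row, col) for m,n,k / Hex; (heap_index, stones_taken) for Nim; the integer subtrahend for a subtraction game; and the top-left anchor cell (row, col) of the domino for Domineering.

PV length from [OX./..X/..O]: 5 plies

p1 X@[OX./..X/..O]: (0,2)[OXX/..X/..O]+1* (1,0)[OX./X.X/..O]+1 (1,1)[OX./.XX/..O]+1 (2,0)[OX./..X/X.O]+1 (2,1)[OX./..X/.XO]+1
p2 O@[OXX/..X/..O]: (1,0)[OXX/O.X/..O]-1* (1,1)[OXX/.OX/..O]-1 (2,0)[OXX/..X/O.O]-1 (2,1)[OXX/..X/.OO]-1
p3 X@[OXX/O.X/..O]: (1,1)[OXX/OXX/..O]+1* (2,0)[OXX/O.X/X.O]+1 (2,1)[OXX/O.X/.XO]+1
p4 O@[OXX/OXX/..O]: (2,0)[OXX/OXX/O.O]-1* (2,1)[OXX/OXX/.OO]-1
p5 X@[OXX/OXX/O.O]: (2,1)[OXX/OXX/OXO]+1*
p6 O@[OXX/OXX/OXO] terminal -1; root [OX./..X/..O] d5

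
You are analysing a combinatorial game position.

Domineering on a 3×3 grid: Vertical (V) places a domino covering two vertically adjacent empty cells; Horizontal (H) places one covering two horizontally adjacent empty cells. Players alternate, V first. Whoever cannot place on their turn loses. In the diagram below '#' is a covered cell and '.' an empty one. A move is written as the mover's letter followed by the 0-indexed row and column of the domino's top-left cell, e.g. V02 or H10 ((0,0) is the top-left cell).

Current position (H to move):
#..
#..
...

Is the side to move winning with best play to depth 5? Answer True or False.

p1 H@[#../#../...]: H01[###/#../...]-1 H11[#../###/...]+1* H20[#../#../##.]-1 H21[#../#../.##]-1
p2 V@[#../###/...] terminal -1; root [#../#../...] d5

H winning at [#../#../...]: True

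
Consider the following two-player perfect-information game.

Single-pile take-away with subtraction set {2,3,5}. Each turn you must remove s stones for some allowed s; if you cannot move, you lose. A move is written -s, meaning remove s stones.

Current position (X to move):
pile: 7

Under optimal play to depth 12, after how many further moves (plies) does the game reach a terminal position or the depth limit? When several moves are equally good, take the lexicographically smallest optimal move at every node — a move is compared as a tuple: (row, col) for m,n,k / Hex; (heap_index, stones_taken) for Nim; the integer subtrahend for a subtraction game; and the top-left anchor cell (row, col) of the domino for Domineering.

p1 X@[7]: -2[5]-1* -3[4]-1 -5[2]-1
p2 O@[5]: -2[3]-1 -3[2]-1 -5[0]+1*
p3 X@[0] terminal -1; root [7] d12

PV length from [7]: 2 plies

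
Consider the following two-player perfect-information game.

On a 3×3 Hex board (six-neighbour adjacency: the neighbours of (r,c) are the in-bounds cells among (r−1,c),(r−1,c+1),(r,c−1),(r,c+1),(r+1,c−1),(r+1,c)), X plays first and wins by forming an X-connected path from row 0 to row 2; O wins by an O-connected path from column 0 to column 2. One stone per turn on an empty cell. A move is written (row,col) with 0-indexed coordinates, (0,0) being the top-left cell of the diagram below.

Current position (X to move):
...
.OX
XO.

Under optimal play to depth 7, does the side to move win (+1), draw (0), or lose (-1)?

value(.../.OX/XO., X) = +1

[.../.OX/XO.] X move#1: (0,0):-1/X../.OX/XO., (0,1):-1/.X./.OX/XO., (0,2):+1/..X/.OX/XO.*, (1,0):+1/.../XOX/XO., (2,2):+1/.../.OX/XOX
[..X/.OX/XO.] O move#2: (0,0):-1/O.X/.OX/XO.*, (0,1):-1/.OX/.OX/XO., (1,0):-1/..X/OOX/XO., (2,2):-1/..X/.OX/XOO
[O.X/.OX/XO.] X move#3: (0,1):+1/OXX/.OX/XO.*, (1,0):+1/O.X/XOX/XO., (2,2):+1/O.X/.OX/XOX
[OXX/.OX/XO.] O move#4: (1,0):-1/OXX/OOX/XO.*, (2,2):-1/OXX/.OX/XOO
[OXX/OOX/XO.] X move#5: (2,2):+1/OXX/OOX/XOX*
[OXX/OOX/XOX] end (terminal -1, O#6); searched .../.OX/XO. to 7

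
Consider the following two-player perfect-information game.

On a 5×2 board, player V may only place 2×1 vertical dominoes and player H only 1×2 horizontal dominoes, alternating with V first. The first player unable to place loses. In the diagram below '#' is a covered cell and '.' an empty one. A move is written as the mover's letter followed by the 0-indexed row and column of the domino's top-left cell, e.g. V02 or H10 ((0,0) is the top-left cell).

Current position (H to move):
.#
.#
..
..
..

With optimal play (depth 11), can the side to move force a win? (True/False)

H winning at [.#/.#/../../..]: True

p1 H@[.#/.#/../../..]: H20[.#/.#/##/../..]-1 H30[.#/.#/../##/..]+1* H40[.#/.#/../../##]-1
p2 V@[.#/.#/../##/..]: V00[##/##/../##/..]-1* V10[.#/##/#./##/..]-1
p3 H@[##/##/../##/..]: H20[##/##/##/##/..]+1* H40[##/##/../##/##]+1
p4 V@[##/##/##/##/..] terminal -1; root [.#/.#/../../..] d11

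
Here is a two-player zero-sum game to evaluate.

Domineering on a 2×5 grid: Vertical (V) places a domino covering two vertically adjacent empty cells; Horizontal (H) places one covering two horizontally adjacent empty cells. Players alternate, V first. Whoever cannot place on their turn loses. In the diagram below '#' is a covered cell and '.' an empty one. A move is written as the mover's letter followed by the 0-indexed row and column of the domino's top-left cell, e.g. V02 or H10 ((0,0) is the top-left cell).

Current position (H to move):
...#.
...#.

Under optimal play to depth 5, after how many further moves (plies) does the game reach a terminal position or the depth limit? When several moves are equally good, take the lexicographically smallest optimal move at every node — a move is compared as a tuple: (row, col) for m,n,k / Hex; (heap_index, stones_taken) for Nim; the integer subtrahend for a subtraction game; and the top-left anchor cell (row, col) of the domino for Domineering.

PV length from [...#./...#.]: 4 plies

ply 1, H at ...#./...#. | H00=-1→##.#./...#.*; H01=-1→.###./...#.; H10=-1→...#./##.#.; H11=-1→...#./.###.
ply 2, V at ##.#./...#. | V02=+1→####./..##.*; V04=-1→##.##/...##
ply 3, H at ####./..##. | H10=-1→####./####.*
ply 4, V at ####./####. | V04=+1→#####/#####*
ply 5: #####/##### is terminal -1 (H); from ...#./...#. depth 5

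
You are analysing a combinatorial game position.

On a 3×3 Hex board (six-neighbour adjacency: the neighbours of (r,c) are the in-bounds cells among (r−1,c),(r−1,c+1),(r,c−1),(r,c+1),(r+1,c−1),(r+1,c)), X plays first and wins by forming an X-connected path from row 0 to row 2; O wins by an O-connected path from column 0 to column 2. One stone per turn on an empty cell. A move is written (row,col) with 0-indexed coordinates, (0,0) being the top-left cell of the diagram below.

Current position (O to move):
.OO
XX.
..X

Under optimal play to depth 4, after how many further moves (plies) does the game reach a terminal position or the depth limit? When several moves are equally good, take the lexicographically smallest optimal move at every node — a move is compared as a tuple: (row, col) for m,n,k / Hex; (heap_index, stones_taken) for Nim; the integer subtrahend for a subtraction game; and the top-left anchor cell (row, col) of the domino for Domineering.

PV length from [.OO/XX./..X]: 1 ply

ply 1, O at .OO/XX./..X | (0,0)=+1→OOO/XX./..X*; (1,2)=-1→.OO/XXO/..X; (2,0)=-1→.OO/XX./O.X; (2,1)=-1→.OO/XX./.OX
ply 2: OOO/XX./..X is terminal -1 (X); from .OO/XX./..X depth 4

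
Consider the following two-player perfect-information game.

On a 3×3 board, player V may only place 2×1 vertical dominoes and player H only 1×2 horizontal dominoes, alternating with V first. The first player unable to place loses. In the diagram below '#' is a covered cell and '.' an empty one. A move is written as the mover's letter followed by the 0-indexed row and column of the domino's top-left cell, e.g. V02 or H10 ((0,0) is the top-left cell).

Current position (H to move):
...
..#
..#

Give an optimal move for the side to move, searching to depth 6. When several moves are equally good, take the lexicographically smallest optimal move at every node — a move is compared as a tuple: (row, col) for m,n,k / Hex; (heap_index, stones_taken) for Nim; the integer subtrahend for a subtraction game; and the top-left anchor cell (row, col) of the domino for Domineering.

p1 H@[.../..#/..#]: H00[##./..#/..#]-1 H01[.##/..#/..#]-1 H10[.../###/..#]+1* H20[.../..#/###]-1
p2 V@[.../###/..#] terminal -1; root [.../..#/..#] d6

H's best at [.../..#/..#]: H10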